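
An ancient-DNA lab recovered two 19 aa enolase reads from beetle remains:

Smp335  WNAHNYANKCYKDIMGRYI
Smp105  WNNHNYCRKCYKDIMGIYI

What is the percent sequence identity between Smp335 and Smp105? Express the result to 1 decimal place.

78.9%

The sequences differ at positions 3 (A/N), 7 (A/C), 8 (N/R), 17 (R/I).
15 of the 19 sites match, so the percent identity is 15/19 × 100 = 78.9%.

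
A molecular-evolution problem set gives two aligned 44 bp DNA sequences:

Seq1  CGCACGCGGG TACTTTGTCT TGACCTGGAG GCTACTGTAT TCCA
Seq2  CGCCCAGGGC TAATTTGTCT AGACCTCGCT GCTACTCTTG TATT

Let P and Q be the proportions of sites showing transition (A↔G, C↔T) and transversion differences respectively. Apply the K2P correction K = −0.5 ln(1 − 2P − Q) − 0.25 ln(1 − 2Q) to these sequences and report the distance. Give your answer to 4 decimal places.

Differing sites — 4:A/C (Tv); 6:G/A (Ti); 7:C/G (Tv); 10:G/C (Tv); 13:C/A (Tv); 21:T/A (Tv); 27:G/C (Tv); 29:A/C (Tv); 30:G/T (Tv); 37:G/C (Tv); 39:A/T (Tv); 40:T/G (Tv); 42:C/A (Tv); 43:C/T (Ti); 44:A/T (Tv).
Of the 15 differences, 2 transitions and 13 transversions over 44 sites: P = 2/44 = 0.045455, Q = 13/44 = 0.295455.
d = −0.5·ln(0.613635) − 0.25·ln(0.409090) = −0.5·(-0.488355) − 0.25·(-0.893820) = 0.4676.

0.4676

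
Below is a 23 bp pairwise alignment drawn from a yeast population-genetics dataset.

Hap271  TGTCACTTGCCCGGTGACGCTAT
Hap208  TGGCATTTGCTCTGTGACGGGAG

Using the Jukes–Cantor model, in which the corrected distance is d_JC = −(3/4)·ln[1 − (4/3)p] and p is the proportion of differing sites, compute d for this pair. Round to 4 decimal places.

0.3904

Mismatches occur at site 3 (T↔G), site 6 (C↔T), site 11 (C↔T), site 13 (G↔T), site 20 (C↔G), site 21 (T↔G), site 23 (T↔G).
p = 7/23 = 0.304348.
d = −0.75 · ln(1 − (4/3)·0.304348) = −0.75 · ln(0.594203) = −0.75 · (-0.520534) = 0.3904.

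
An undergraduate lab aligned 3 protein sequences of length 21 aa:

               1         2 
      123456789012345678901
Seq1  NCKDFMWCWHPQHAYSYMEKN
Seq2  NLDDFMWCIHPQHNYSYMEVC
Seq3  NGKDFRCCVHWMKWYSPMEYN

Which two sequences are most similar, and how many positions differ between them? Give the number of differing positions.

6

Pairwise Hamming distances:
  Seq1 vs Seq2: 6
  Seq1 vs Seq3: 10
  Seq2 vs Seq3: 12
The smallest is 6, between Seq1 and Seq2.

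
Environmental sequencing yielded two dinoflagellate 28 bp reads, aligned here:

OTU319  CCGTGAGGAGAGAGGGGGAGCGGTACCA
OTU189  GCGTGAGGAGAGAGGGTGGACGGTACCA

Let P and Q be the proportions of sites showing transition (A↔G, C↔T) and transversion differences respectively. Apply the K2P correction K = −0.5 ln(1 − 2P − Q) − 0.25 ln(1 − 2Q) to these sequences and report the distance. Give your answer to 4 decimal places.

0.1591

Differing sites — 1:C/G (Tv); 17:G/T (Tv); 19:A/G (Ti); 20:G/A (Ti).
Of the 4 differences, 2 transitions and 2 transversions over 28 sites: P = 2/28 = 0.071429, Q = 2/28 = 0.071429.
d = −0.5·ln(0.785713) − 0.25·ln(0.857142) = −0.5·(-0.241164) − 0.25·(-0.154152) = 0.1591.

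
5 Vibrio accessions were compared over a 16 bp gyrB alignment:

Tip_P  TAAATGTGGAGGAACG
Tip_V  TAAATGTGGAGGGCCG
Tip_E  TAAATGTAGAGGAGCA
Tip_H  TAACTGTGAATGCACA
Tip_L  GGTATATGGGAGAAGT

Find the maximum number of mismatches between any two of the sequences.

11

Pairwise Hamming distances:
  Tip_P vs Tip_V: 2
  Tip_P vs Tip_E: 3
  Tip_P vs Tip_H: 5
  Tip_P vs Tip_L: 8
  Tip_V vs Tip_E: 4
  Tip_V vs Tip_H: 6
  Tip_V vs Tip_L: 10
  Tip_E vs Tip_H: 6
  Tip_E vs Tip_L: 10
  Tip_H vs Tip_L: 11
The largest is 11, between Tip_H and Tip_L.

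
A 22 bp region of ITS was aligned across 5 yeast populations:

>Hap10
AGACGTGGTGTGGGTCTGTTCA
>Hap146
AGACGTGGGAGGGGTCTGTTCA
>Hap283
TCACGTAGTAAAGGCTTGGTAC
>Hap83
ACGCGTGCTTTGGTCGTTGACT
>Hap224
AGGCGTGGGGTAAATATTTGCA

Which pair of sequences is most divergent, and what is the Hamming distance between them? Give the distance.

16

Pairwise Hamming distances:
  Hap10 vs Hap146: 3
  Hap10 vs Hap283: 11
  Hap10 vs Hap83: 11
  Hap10 vs Hap224: 8
  Hap146 vs Hap283: 11
  Hap146 vs Hap83: 13
  Hap146 vs Hap224: 9
  Hap283 vs Hap83: 13
  Hap283 vs Hap224: 16
  Hap83 vs Hap224: 12
The largest is 16, between Hap283 and Hap224.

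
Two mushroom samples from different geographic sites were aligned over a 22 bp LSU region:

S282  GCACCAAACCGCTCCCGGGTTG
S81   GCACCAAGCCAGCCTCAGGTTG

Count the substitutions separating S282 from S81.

6

The sequences differ at positions 8 (A/G), 11 (G/A), 12 (C/G), 13 (T/C), 15 (C/T), 17 (G/A).
That gives 6 mismatches out of 22 aligned sites, so the Hamming distance is 6.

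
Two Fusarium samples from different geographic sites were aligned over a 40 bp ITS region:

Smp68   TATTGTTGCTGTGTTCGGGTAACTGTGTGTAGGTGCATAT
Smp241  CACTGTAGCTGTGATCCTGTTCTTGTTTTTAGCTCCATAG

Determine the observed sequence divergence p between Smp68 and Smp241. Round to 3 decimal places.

0.350

Differing sites — 1:T/C; 3:T/C; 7:T/A; 14:T/A; 17:G/C; 18:G/T; 21:A/T; 22:A/C; 23:C/T; 27:G/T; 29:G/T; 33:G/C; 35:G/C; 40:T/G.
There are 14 differences over 40 sites, so p = 14/40 = 0.350.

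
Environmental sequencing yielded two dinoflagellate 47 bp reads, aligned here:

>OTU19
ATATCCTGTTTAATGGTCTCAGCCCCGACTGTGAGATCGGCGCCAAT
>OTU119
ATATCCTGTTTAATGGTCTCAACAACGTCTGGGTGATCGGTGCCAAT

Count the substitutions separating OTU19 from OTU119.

The sequences differ at positions 22 (G/A), 24 (C/A), 25 (C/A), 28 (A/T), 32 (T/G), 34 (A/T), 41 (C/T).
That gives 7 mismatches out of 47 aligned sites, so the Hamming distance is 7.

7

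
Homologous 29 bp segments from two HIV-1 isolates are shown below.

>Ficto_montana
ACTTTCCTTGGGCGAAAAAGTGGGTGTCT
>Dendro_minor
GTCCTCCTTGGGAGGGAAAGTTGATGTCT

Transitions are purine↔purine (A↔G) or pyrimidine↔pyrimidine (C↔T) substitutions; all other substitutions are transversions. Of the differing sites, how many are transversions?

Mismatches occur at site 1 (A→G, transition), site 2 (C→T, transition), site 3 (T→C, transition), site 4 (T→C, transition), site 13 (C→A, transversion), site 15 (A→G, transition), site 16 (A→G, transition), site 22 (G→T, transversion), site 24 (G→A, transition).
Of the 9 differences, 7 transitions and 2 transversions, so the answer is 2.

2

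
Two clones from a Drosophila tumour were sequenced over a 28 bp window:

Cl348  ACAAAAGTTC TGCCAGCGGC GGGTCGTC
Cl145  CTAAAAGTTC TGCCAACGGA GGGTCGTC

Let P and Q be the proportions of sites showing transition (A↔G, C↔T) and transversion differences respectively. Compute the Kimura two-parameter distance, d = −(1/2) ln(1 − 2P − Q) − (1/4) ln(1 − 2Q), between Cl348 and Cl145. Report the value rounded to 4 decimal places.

0.1591

Mismatches occur at site 1 (A/C, transversion), site 2 (C/T, transition), site 16 (G/A, transition), site 20 (C/A, transversion).
Of the 4 differences, 2 transitions and 2 transversions over 28 sites: P = 2/28 = 0.071429, Q = 2/28 = 0.071429.
d = −0.5·ln(0.785713) − 0.25·ln(0.857142) = −0.5·(-0.241164) − 0.25·(-0.154152) = 0.1591.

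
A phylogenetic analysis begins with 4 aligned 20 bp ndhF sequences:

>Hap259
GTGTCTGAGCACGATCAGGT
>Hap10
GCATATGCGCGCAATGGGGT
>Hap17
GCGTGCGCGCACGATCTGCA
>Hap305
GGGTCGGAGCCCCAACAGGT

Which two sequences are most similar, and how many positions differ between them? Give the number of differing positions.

Pairwise Hamming distances:
  Hap259 vs Hap10: 8
  Hap259 vs Hap17: 7
  Hap259 vs Hap305: 5
  Hap10 vs Hap17: 9
  Hap10 vs Hap305: 10
  Hap17 vs Hap305: 10
The smallest is 5, between Hap259 and Hap305.

5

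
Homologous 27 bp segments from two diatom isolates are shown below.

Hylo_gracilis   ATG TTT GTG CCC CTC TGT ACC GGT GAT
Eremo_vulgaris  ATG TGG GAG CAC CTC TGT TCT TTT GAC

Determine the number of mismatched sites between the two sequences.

The sequences differ at positions 5 (T/G), 6 (T/G), 8 (T/A), 11 (C/A), 19 (A/T), 21 (C/T), 22 (G/T), 23 (G/T), 27 (T/C).
That gives 9 mismatches out of 27 aligned sites, so the Hamming distance is 9.

9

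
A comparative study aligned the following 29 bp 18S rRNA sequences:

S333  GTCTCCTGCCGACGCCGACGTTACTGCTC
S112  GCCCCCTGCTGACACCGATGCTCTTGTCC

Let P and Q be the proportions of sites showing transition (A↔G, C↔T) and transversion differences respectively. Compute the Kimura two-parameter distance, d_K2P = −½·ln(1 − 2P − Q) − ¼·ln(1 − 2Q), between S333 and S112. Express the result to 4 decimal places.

The sequences differ at positions 2 (T/C, transition), 4 (T/C, transition), 10 (C/T, transition), 14 (G/A, transition), 19 (C/T, transition), 21 (T/C, transition), 23 (A/C, transversion), 24 (C/T, transition), 27 (C/T, transition), 28 (T/C, transition).
Of the 10 differences, 9 transitions and 1 transversion over 29 sites: P = 9/29 = 0.310345, Q = 1/29 = 0.034483.
d = −0.5·ln(0.344827) − 0.25·ln(0.931034) = −0.5·(-1.064712) − 0.25·(-0.071459) = 0.5502.

0.5502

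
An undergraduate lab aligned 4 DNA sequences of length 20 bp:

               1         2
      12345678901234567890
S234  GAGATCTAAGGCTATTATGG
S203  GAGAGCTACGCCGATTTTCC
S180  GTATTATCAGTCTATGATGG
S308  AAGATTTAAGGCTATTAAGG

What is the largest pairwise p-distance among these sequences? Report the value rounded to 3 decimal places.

0.650

Pairwise Hamming distances:
  S234 vs S203: 7
  S234 vs S180: 7
  S234 vs S308: 3
  S203 vs S180: 13
  S203 vs S308: 10
  S180 vs S308: 9
The largest is 13 mismatches, between S203 and S180; p = 13/20 = 0.650.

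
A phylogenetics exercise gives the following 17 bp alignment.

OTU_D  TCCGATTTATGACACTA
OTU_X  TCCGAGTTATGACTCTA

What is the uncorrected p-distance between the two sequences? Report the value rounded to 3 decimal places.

Mismatches occur at site 6 (T→G), site 14 (A→T).
There are 2 differences over 17 sites, so p = 2/17 = 0.118.

0.118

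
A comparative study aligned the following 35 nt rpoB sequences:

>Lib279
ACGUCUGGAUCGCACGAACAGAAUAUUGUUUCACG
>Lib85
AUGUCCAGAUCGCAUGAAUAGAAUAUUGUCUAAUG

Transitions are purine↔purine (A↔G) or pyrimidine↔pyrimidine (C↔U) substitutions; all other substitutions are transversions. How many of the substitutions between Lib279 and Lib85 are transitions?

7

Mismatches occur at site 2 (C↔U, transition), site 6 (U↔C, transition), site 7 (G↔A, transition), site 15 (C↔U, transition), site 19 (C↔U, transition), site 30 (U↔C, transition), site 32 (C↔A, transversion), site 34 (C↔U, transition).
Of the 8 differences, 7 transitions and 1 transversion, so the answer is 7.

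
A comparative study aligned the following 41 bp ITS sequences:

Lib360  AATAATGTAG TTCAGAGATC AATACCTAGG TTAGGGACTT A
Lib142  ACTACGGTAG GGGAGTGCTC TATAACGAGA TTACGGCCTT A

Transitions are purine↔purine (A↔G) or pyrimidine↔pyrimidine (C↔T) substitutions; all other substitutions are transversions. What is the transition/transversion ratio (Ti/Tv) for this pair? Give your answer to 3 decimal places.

0.077

The sequences differ at positions 2 (A/C, transversion), 5 (A/C, transversion), 6 (T/G, transversion), 11 (T/G, transversion), 12 (T/G, transversion), 13 (C/G, transversion), 16 (A/T, transversion), 18 (A/C, transversion), 21 (A/T, transversion), 25 (C/A, transversion), 27 (T/G, transversion), 30 (G/A, transition), 34 (G/C, transversion), 37 (A/C, transversion).
Of the 14 differences, 1 transition and 13 transversions, so Ti/Tv = 1/13 = 0.077.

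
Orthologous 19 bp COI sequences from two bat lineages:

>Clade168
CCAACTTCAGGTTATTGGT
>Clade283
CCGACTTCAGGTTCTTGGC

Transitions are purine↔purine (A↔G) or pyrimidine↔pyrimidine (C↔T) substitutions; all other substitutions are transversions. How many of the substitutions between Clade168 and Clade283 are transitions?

2

The sequences differ at positions 3 (A/G, transition), 14 (A/C, transversion), 19 (T/C, transition).
Of the 3 differences, 2 transitions and 1 transversion, so the answer is 2.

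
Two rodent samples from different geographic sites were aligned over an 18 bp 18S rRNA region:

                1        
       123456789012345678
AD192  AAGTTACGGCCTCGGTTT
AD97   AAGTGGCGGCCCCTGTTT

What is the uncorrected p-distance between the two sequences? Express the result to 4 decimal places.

Mismatches occur at site 5 (T→G), site 6 (A→G), site 12 (T→C), site 14 (G→T).
There are 4 differences over 18 sites, so p = 4/18 = 0.2222.

0.2222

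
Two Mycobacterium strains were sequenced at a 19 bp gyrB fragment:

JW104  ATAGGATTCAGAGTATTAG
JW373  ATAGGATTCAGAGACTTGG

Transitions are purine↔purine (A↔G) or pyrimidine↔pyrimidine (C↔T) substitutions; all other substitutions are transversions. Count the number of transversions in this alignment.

2

Differing sites — 14:T/A (Tv); 15:A/C (Tv); 18:A/G (Ti).
Of the 3 differences, 1 transition and 2 transversions, so the answer is 2.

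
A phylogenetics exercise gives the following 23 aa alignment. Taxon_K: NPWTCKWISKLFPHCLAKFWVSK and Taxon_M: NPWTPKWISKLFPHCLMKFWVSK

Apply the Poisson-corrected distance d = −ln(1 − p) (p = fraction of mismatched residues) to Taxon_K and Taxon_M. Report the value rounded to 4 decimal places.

Differing sites — 5:C/P; 17:A/M.
p = 2/23 = 0.086957.
d = −ln(1 − 0.086957) = −ln(0.913043) = 0.0910.

0.0910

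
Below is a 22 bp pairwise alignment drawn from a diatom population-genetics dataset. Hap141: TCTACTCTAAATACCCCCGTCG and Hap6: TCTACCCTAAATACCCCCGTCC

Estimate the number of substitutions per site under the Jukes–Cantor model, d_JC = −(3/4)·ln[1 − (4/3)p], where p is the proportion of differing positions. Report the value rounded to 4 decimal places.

Differing sites — 6:T/C; 22:G/C.
p = 2/22 = 0.090909.
d = −0.75 · ln(1 − (4/3)·0.090909) = −0.75 · ln(0.878788) = −0.75 · (-0.129212) = 0.0969.

0.0969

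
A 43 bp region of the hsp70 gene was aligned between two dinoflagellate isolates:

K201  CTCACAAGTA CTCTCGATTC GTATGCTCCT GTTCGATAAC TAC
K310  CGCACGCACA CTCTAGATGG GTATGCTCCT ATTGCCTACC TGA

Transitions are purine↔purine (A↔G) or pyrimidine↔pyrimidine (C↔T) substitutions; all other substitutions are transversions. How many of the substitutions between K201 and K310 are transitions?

The sequences differ at positions 2 (T/G, transversion), 6 (A/G, transition), 7 (A/C, transversion), 8 (G/A, transition), 9 (T/C, transition), 15 (C/A, transversion), 19 (T/G, transversion), 20 (C/G, transversion), 31 (G/A, transition), 34 (C/G, transversion), 35 (G/C, transversion), 36 (A/C, transversion), 39 (A/C, transversion), 42 (A/G, transition), 43 (C/A, transversion).
Of the 15 differences, 5 transitions and 10 transversions, so the answer is 5.

5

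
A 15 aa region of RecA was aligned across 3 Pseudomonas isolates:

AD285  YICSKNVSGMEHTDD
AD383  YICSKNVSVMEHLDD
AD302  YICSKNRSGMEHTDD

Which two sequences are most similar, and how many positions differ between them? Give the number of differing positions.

Pairwise Hamming distances:
  AD285 vs AD383: 2
  AD285 vs AD302: 1
  AD383 vs AD302: 3
The smallest is 1, between AD285 and AD302.

1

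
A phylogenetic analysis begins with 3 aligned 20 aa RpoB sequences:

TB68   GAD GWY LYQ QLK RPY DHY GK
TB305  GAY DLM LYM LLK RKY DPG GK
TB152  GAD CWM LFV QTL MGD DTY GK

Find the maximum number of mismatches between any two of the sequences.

13

Pairwise Hamming distances:
  TB68 vs TB305: 9
  TB68 vs TB152: 10
  TB305 vs TB152: 13
The largest is 13, between TB305 and TB152.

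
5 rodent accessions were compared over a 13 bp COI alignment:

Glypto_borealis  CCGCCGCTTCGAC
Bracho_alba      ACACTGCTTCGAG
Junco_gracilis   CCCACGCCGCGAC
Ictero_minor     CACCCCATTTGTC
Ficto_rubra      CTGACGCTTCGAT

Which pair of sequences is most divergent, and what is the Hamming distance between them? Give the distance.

Pairwise Hamming distances:
  Glypto_borealis vs Bracho_alba: 4
  Glypto_borealis vs Junco_gracilis: 4
  Glypto_borealis vs Ictero_minor: 6
  Glypto_borealis vs Ficto_rubra: 3
  Bracho_alba vs Junco_gracilis: 7
  Bracho_alba vs Ictero_minor: 9
  Bracho_alba vs Ficto_rubra: 6
  Junco_gracilis vs Ictero_minor: 8
  Junco_gracilis vs Ficto_rubra: 5
  Ictero_minor vs Ficto_rubra: 8
The largest is 9, between Bracho_alba and Ictero_minor.

9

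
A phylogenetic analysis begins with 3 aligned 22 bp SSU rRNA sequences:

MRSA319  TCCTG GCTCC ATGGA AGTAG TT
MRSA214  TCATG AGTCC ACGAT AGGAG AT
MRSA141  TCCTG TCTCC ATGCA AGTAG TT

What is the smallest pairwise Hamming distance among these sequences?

Pairwise Hamming distances:
  MRSA319 vs MRSA214: 8
  MRSA319 vs MRSA141: 2
  MRSA214 vs MRSA141: 8
The smallest is 2, between MRSA319 and MRSA141.

2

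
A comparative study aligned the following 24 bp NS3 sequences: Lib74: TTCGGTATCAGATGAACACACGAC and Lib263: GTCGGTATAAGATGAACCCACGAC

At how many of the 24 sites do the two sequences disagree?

Mismatches occur at site 1 (T→G), site 9 (C→A), site 18 (A→C).
That gives 3 mismatches out of 24 aligned sites, so the Hamming distance is 3.

3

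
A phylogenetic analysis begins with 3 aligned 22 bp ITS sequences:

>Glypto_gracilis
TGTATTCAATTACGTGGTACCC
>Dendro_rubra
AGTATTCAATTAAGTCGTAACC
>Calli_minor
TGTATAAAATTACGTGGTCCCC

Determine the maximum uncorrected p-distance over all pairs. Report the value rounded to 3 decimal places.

Pairwise Hamming distances:
  Glypto_gracilis vs Dendro_rubra: 4
  Glypto_gracilis vs Calli_minor: 3
  Dendro_rubra vs Calli_minor: 7
The largest is 7 mismatches, between Dendro_rubra and Calli_minor; p = 7/22 = 0.318.

0.318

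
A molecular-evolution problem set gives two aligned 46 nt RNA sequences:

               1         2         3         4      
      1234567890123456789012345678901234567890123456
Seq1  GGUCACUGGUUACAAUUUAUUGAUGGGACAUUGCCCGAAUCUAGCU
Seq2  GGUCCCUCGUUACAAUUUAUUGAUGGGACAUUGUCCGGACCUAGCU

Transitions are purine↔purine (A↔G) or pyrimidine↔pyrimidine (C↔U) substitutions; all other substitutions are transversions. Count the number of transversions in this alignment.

2

The sequences differ at positions 5 (A/C, transversion), 8 (G/C, transversion), 34 (C/U, transition), 38 (A/G, transition), 40 (U/C, transition).
Of the 5 differences, 3 transitions and 2 transversions, so the answer is 2.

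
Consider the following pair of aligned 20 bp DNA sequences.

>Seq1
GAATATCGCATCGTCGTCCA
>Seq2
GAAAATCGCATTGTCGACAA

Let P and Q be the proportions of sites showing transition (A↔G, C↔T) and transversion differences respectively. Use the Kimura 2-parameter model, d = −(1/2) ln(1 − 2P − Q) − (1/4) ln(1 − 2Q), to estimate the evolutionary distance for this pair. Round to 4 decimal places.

Differing sites — 4:T/A (Tv); 12:C/T (Ti); 17:T/A (Tv); 19:C/A (Tv).
Of the 4 differences, 1 transition and 3 transversions over 20 sites: P = 1/20 = 0.050000, Q = 3/20 = 0.150000.
d = −0.5·ln(0.750000) − 0.25·ln(0.700000) = −0.5·(-0.287682) − 0.25·(-0.356675) = 0.2330.

0.2330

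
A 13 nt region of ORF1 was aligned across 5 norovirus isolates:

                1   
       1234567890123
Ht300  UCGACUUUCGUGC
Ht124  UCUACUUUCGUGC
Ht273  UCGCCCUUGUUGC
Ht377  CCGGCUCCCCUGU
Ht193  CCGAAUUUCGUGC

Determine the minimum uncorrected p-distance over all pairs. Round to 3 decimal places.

0.077

Pairwise Hamming distances:
  Ht300 vs Ht124: 1
  Ht300 vs Ht273: 4
  Ht300 vs Ht377: 6
  Ht300 vs Ht193: 2
  Ht124 vs Ht273: 5
  Ht124 vs Ht377: 7
  Ht124 vs Ht193: 3
  Ht273 vs Ht377: 8
  Ht273 vs Ht193: 6
  Ht377 vs Ht193: 6
The smallest is 1 mismatch, between Ht300 and Ht124; p = 1/13 = 0.077.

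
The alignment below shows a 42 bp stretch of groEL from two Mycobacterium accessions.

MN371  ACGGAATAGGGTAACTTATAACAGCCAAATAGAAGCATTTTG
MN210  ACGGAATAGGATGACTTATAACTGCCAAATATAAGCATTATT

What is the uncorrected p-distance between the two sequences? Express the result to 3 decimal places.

Mismatches occur at site 11 (G↔A), site 13 (A↔G), site 23 (A↔T), site 32 (G↔T), site 40 (T↔A), site 42 (G↔T).
There are 6 differences over 42 sites, so p = 6/42 = 0.143.

0.143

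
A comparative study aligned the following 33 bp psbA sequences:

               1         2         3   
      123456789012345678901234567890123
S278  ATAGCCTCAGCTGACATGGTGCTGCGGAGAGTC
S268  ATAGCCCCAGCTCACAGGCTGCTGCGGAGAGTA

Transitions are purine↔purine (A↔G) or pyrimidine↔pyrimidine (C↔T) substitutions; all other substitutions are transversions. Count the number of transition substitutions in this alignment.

1

The sequences differ at positions 7 (T/C, transition), 13 (G/C, transversion), 17 (T/G, transversion), 19 (G/C, transversion), 33 (C/A, transversion).
Of the 5 differences, 1 transition and 4 transversions, so the answer is 1.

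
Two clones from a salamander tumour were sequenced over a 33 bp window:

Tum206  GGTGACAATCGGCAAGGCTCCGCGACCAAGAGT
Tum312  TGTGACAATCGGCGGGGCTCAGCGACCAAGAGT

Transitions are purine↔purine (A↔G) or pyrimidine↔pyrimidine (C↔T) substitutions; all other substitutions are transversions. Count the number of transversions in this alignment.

Mismatches occur at site 1 (G→T, transversion), site 14 (A→G, transition), site 15 (A→G, transition), site 21 (C→A, transversion).
Of the 4 differences, 2 transitions and 2 transversions, so the answer is 2.

2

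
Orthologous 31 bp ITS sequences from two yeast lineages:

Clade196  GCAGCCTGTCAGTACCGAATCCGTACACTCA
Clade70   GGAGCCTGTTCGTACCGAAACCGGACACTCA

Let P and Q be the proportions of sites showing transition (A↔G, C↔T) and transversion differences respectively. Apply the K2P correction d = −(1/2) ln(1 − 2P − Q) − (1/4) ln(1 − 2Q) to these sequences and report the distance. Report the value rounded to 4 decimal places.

Mismatches occur at site 2 (C↔G, transversion), site 10 (C↔T, transition), site 11 (A↔C, transversion), site 20 (T↔A, transversion), site 24 (T↔G, transversion).
Of the 5 differences, 1 transition and 4 transversions over 31 sites: P = 1/31 = 0.032258, Q = 4/31 = 0.129032.
d = −0.5·ln(0.806452) − 0.25·ln(0.741936) = −0.5·(-0.215111) − 0.25·(-0.298492) = 0.1822.

0.1822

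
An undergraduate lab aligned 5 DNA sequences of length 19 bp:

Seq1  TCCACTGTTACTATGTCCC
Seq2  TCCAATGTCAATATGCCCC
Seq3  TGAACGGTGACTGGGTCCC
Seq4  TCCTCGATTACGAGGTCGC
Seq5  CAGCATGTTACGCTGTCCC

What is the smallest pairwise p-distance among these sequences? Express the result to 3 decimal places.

Pairwise Hamming distances:
  Seq1 vs Seq2: 4
  Seq1 vs Seq3: 6
  Seq1 vs Seq4: 6
  Seq1 vs Seq5: 7
  Seq2 vs Seq3: 9
  Seq2 vs Seq4: 10
  Seq2 vs Seq5: 9
  Seq3 vs Seq4: 8
  Seq3 vs Seq5: 10
  Seq4 vs Seq5: 10
The smallest is 4 mismatches, between Seq1 and Seq2; p = 4/19 = 0.211.

0.211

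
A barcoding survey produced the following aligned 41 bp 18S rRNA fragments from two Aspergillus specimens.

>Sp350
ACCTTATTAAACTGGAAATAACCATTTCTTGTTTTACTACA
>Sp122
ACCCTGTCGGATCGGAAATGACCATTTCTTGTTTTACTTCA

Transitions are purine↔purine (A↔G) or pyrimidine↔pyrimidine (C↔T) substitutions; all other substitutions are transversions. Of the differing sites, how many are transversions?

1

The sequences differ at positions 4 (T/C, transition), 6 (A/G, transition), 8 (T/C, transition), 9 (A/G, transition), 10 (A/G, transition), 12 (C/T, transition), 13 (T/C, transition), 20 (A/G, transition), 39 (A/T, transversion).
Of the 9 differences, 8 transitions and 1 transversion, so the answer is 1.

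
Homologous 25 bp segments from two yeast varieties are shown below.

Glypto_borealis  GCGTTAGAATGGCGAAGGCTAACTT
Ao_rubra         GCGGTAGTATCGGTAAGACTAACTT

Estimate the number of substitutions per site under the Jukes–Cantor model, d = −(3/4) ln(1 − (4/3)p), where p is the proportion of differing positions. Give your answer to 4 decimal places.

0.2892

The sequences differ at positions 4 (T/G), 8 (A/T), 11 (G/C), 13 (C/G), 14 (G/T), 18 (G/A).
p = 6/25 = 0.240000.
d = −0.75 · ln(1 − (4/3)·0.240000) = −0.75 · ln(0.680000) = −0.75 · (-0.385662) = 0.2892.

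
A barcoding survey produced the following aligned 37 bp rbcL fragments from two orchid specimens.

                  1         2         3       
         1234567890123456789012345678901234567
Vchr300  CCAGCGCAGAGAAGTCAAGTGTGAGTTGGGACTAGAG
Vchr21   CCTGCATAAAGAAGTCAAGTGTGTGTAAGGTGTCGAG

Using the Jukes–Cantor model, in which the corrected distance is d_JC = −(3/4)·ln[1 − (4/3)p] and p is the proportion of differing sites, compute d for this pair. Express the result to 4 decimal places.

0.3351

The sequences differ at positions 3 (A/T), 6 (G/A), 7 (C/T), 9 (G/A), 24 (A/T), 27 (T/A), 28 (G/A), 31 (A/T), 32 (C/G), 34 (A/C).
p = 10/37 = 0.270270.
d = −0.75 · ln(1 − (4/3)·0.270270) = −0.75 · ln(0.639640) = −0.75 · (-0.446850) = 0.3351.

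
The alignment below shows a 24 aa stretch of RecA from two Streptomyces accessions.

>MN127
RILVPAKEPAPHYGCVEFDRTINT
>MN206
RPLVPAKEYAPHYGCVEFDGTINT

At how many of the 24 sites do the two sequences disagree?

The sequences differ at positions 2 (I/P), 9 (P/Y), 20 (R/G).
That gives 3 mismatches out of 24 aligned sites, so the Hamming distance is 3.

3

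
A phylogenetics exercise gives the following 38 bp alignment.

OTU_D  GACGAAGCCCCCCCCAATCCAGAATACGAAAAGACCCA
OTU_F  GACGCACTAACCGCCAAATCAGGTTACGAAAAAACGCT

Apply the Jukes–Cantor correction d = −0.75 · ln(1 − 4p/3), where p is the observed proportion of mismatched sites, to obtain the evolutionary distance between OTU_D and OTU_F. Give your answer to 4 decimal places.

0.4568

Differing sites — 5:A/C; 7:G/C; 8:C/T; 9:C/A; 10:C/A; 13:C/G; 18:T/A; 19:C/T; 23:A/G; 24:A/T; 33:G/A; 36:C/G; 38:A/T.
p = 13/38 = 0.342105.
d = −0.75 · ln(1 − (4/3)·0.342105) = −0.75 · ln(0.543860) = −0.75 · (-0.609063) = 0.4568.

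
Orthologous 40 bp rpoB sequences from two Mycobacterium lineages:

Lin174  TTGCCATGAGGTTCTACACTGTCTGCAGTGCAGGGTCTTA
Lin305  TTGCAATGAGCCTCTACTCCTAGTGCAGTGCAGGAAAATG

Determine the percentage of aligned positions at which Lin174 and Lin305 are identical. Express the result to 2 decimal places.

Mismatches occur at site 5 (C→A), site 11 (G→C), site 12 (T→C), site 18 (A→T), site 20 (T→C), site 21 (G→T), site 22 (T→A), site 23 (C→G), site 35 (G→A), site 36 (T→A), site 37 (C→A), site 38 (T→A), site 40 (A→G).
27 of the 40 sites match, so the percent identity is 27/40 × 100 = 67.50%.

67.50%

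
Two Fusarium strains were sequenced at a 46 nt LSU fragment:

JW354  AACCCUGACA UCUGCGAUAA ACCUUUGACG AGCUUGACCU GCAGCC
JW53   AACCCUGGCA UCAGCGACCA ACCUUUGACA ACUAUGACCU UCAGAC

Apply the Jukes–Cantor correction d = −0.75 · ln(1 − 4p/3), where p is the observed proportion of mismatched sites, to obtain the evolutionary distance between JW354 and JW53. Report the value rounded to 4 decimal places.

0.2567

The sequences differ at positions 8 (A/G), 13 (U/A), 18 (U/C), 19 (A/C), 30 (G/A), 32 (G/C), 33 (C/U), 34 (U/A), 41 (G/U), 45 (C/A).
p = 10/46 = 0.217391.
d = −0.75 · ln(1 − (4/3)·0.217391) = −0.75 · ln(0.710145) = −0.75 · (-0.342286) = 0.2567.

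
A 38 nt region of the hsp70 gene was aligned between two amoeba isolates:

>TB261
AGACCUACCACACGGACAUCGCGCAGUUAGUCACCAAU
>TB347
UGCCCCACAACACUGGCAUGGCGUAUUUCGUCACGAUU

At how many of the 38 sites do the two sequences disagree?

12

The sequences differ at positions 1 (A/U), 3 (A/C), 6 (U/C), 9 (C/A), 14 (G/U), 16 (A/G), 20 (C/G), 24 (C/U), 26 (G/U), 29 (A/C), 35 (C/G), 37 (A/U).
That gives 12 mismatches out of 38 aligned sites, so the Hamming distance is 12.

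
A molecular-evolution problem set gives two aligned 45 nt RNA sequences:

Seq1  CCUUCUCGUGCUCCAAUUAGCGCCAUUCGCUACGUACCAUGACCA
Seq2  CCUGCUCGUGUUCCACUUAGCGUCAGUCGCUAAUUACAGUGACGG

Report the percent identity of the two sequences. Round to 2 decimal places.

The sequences differ at positions 4 (U/G), 11 (C/U), 16 (A/C), 23 (C/U), 26 (U/G), 33 (C/A), 34 (G/U), 38 (C/A), 39 (A/G), 44 (C/G), 45 (A/G).
34 of the 45 sites match, so the percent identity is 34/45 × 100 = 75.56%.

75.56%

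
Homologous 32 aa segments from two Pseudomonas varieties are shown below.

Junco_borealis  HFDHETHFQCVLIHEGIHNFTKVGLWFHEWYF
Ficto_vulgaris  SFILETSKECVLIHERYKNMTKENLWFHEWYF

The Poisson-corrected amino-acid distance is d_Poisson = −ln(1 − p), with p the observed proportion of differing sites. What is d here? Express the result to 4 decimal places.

Differing sites — 1:H/S; 3:D/I; 4:H/L; 7:H/S; 8:F/K; 9:Q/E; 16:G/R; 17:I/Y; 18:H/K; 20:F/M; 23:V/E; 24:G/N.
p = 12/32 = 0.375000.
d = −ln(1 − 0.375000) = −ln(0.625000) = 0.4700.

0.4700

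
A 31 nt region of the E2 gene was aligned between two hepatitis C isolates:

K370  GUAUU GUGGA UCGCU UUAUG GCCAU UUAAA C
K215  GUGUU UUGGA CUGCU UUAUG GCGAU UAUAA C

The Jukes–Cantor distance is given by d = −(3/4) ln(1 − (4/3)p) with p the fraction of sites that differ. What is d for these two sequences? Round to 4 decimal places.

0.2687

The sequences differ at positions 3 (A/G), 6 (G/U), 11 (U/C), 12 (C/U), 23 (C/G), 27 (U/A), 28 (A/U).
p = 7/31 = 0.225806.
d = −0.75 · ln(1 − (4/3)·0.225806) = −0.75 · ln(0.698925) = −0.75 · (-0.358212) = 0.2687.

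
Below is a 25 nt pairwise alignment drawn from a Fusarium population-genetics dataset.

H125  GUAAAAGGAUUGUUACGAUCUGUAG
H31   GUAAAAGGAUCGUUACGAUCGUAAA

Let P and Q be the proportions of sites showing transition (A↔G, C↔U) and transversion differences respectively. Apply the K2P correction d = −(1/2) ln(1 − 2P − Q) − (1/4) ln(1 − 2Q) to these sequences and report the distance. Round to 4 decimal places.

0.2329

The sequences differ at positions 11 (U/C, transition), 21 (U/G, transversion), 22 (G/U, transversion), 23 (U/A, transversion), 25 (G/A, transition).
Of the 5 differences, 2 transitions and 3 transversions over 25 sites: P = 2/25 = 0.080000, Q = 3/25 = 0.120000.
d = −0.5·ln(0.720000) − 0.25·ln(0.760000) = −0.5·(-0.328504) − 0.25·(-0.274437) = 0.2329.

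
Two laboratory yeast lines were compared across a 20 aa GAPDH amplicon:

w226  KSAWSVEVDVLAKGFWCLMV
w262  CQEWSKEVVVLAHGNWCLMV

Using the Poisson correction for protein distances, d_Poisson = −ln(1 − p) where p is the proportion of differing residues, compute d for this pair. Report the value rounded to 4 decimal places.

The sequences differ at positions 1 (K/C), 2 (S/Q), 3 (A/E), 6 (V/K), 9 (D/V), 13 (K/H), 15 (F/N).
p = 7/20 = 0.350000.
d = −ln(1 − 0.350000) = −ln(0.650000) = 0.4308.

0.4308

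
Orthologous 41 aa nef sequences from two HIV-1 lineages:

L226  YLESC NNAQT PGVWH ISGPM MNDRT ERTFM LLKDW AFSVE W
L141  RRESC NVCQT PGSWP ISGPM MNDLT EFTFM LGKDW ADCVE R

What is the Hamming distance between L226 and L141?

12

The sequences differ at positions 1 (Y/R), 2 (L/R), 7 (N/V), 8 (A/C), 13 (V/S), 15 (H/P), 24 (R/L), 27 (R/F), 32 (L/G), 37 (F/D), 38 (S/C), 41 (W/R).
That gives 12 mismatches out of 41 aligned sites, so the Hamming distance is 12.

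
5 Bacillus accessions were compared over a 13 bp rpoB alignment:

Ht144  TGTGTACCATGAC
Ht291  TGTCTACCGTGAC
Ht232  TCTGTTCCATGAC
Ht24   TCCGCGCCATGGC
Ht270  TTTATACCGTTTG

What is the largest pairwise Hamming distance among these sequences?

9

Pairwise Hamming distances:
  Ht144 vs Ht291: 2
  Ht144 vs Ht232: 2
  Ht144 vs Ht24: 5
  Ht144 vs Ht270: 6
  Ht291 vs Ht232: 4
  Ht291 vs Ht24: 7
  Ht291 vs Ht270: 5
  Ht232 vs Ht24: 4
  Ht232 vs Ht270: 7
  Ht24 vs Ht270: 9
The largest is 9, between Ht24 and Ht270.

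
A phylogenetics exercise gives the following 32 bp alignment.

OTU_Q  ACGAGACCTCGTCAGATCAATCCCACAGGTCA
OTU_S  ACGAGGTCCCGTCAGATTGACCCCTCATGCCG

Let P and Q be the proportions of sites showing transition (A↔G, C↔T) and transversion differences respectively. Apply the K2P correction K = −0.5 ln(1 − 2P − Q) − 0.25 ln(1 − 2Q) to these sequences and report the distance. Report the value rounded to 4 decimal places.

0.4467

The sequences differ at positions 6 (A/G, transition), 7 (C/T, transition), 9 (T/C, transition), 18 (C/T, transition), 19 (A/G, transition), 21 (T/C, transition), 25 (A/T, transversion), 28 (G/T, transversion), 30 (T/C, transition), 32 (A/G, transition).
Of the 10 differences, 8 transitions and 2 transversions over 32 sites: P = 8/32 = 0.250000, Q = 2/32 = 0.062500.
d = −0.5·ln(0.437500) − 0.25·ln(0.875000) = −0.5·(-0.826679) − 0.25·(-0.133531) = 0.4467.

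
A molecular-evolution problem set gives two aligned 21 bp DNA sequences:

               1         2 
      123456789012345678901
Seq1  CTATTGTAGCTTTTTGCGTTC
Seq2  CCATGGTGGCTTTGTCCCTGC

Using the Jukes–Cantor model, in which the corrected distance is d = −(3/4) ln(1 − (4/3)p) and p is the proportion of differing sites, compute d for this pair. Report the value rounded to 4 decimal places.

0.4408

Differing sites — 2:T/C; 5:T/G; 8:A/G; 14:T/G; 16:G/C; 18:G/C; 20:T/G.
p = 7/21 = 0.333333.
d = −0.75 · ln(1 − (4/3)·0.333333) = −0.75 · ln(0.555556) = −0.75 · (-0.587786) = 0.4408.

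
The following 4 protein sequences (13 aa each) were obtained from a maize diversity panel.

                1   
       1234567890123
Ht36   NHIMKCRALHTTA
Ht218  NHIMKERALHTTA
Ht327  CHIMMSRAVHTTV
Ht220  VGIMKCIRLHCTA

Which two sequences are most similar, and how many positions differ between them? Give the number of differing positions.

Pairwise Hamming distances:
  Ht36 vs Ht218: 1
  Ht36 vs Ht327: 5
  Ht36 vs Ht220: 5
  Ht218 vs Ht327: 5
  Ht218 vs Ht220: 6
  Ht327 vs Ht220: 9
The smallest is 1, between Ht36 and Ht218.

1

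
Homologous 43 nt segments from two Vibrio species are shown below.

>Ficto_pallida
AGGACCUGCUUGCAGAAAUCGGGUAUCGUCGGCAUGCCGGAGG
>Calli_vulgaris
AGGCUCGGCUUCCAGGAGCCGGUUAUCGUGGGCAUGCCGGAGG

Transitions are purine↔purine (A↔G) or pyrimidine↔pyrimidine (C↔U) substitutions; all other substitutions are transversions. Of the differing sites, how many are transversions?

The sequences differ at positions 4 (A/C, transversion), 5 (C/U, transition), 7 (U/G, transversion), 12 (G/C, transversion), 16 (A/G, transition), 18 (A/G, transition), 19 (U/C, transition), 23 (G/U, transversion), 30 (C/G, transversion).
Of the 9 differences, 4 transitions and 5 transversions, so the answer is 5.

5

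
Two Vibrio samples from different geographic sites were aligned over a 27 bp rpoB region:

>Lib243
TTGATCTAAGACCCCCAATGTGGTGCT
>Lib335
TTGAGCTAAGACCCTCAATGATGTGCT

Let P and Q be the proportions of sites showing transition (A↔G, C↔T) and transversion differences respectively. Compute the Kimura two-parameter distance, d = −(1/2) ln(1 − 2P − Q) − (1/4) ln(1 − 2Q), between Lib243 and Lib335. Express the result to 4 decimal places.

0.1652

The sequences differ at positions 5 (T/G, transversion), 15 (C/T, transition), 21 (T/A, transversion), 22 (G/T, transversion).
Of the 4 differences, 1 transition and 3 transversions over 27 sites: P = 1/27 = 0.037037, Q = 3/27 = 0.111111.
d = −0.5·ln(0.814815) − 0.25·ln(0.777778) = −0.5·(-0.204794) − 0.25·(-0.251314) = 0.1652.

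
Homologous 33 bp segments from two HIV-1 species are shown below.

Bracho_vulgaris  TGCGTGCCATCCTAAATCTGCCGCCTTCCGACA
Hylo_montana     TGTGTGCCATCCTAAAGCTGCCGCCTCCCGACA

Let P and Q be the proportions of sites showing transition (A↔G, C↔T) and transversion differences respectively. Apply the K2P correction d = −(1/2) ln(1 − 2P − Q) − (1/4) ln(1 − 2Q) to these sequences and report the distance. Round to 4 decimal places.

0.0978

The sequences differ at positions 3 (C/T, transition), 17 (T/G, transversion), 27 (T/C, transition).
Of the 3 differences, 2 transitions and 1 transversion over 33 sites: P = 2/33 = 0.060606, Q = 1/33 = 0.030303.
d = −0.5·ln(0.848485) − 0.25·ln(0.939394) = −0.5·(-0.164303) − 0.25·(-0.062520) = 0.0978.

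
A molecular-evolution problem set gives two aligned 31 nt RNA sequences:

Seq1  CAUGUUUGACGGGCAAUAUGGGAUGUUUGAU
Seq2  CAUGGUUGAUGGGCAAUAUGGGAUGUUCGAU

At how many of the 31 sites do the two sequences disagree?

The sequences differ at positions 5 (U/G), 10 (C/U), 28 (U/C).
That gives 3 mismatches out of 31 aligned sites, so the Hamming distance is 3.

3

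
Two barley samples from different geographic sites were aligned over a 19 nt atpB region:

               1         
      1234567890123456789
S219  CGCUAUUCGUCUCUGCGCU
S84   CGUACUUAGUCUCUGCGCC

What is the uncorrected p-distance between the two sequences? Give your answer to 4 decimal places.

Mismatches occur at site 3 (C/U), site 4 (U/A), site 5 (A/C), site 8 (C/A), site 19 (U/C).
There are 5 differences over 19 sites, so p = 5/19 = 0.2632.

0.2632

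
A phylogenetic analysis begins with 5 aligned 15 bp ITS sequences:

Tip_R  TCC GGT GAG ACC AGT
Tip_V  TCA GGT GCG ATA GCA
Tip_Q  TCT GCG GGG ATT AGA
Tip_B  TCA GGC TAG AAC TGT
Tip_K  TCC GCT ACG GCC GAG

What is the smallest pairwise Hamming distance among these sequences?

5

Pairwise Hamming distances:
  Tip_R vs Tip_V: 7
  Tip_R vs Tip_Q: 7
  Tip_R vs Tip_B: 5
  Tip_R vs Tip_K: 7
  Tip_V vs Tip_Q: 7
  Tip_V vs Tip_B: 8
  Tip_V vs Tip_K: 8
  Tip_Q vs Tip_B: 9
  Tip_Q vs Tip_K: 10
  Tip_B vs Tip_K: 10
The smallest is 5, between Tip_R and Tip_B.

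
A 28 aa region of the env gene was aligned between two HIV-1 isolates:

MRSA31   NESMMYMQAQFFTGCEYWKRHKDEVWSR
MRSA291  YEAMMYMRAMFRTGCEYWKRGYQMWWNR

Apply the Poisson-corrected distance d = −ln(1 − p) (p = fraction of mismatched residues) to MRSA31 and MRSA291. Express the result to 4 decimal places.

0.4990

The sequences differ at positions 1 (N/Y), 3 (S/A), 8 (Q/R), 10 (Q/M), 12 (F/R), 21 (H/G), 22 (K/Y), 23 (D/Q), 24 (E/M), 25 (V/W), 27 (S/N).
p = 11/28 = 0.392857.
d = −ln(1 − 0.392857) = −ln(0.607143) = 0.4990.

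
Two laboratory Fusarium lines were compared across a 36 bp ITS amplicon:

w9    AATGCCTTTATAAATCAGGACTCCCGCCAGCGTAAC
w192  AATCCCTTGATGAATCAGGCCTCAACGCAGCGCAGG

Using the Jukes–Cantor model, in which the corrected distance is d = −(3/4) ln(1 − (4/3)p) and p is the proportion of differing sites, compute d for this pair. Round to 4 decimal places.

0.3924

Mismatches occur at site 4 (G↔C), site 9 (T↔G), site 12 (A↔G), site 20 (A↔C), site 24 (C↔A), site 25 (C↔A), site 26 (G↔C), site 27 (C↔G), site 33 (T↔C), site 35 (A↔G), site 36 (C↔G).
p = 11/36 = 0.305556.
d = −0.75 · ln(1 − (4/3)·0.305556) = −0.75 · ln(0.592592) = −0.75 · (-0.523249) = 0.3924.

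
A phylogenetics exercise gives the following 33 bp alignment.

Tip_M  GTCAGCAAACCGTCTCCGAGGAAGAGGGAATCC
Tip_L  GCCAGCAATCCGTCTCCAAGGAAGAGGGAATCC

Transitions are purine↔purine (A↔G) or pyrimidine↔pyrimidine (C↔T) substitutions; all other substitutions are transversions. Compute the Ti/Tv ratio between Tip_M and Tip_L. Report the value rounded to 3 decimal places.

The sequences differ at positions 2 (T/C, transition), 9 (A/T, transversion), 18 (G/A, transition).
Of the 3 differences, 2 transitions and 1 transversion, so Ti/Tv = 2/1 = 2.000.

2.000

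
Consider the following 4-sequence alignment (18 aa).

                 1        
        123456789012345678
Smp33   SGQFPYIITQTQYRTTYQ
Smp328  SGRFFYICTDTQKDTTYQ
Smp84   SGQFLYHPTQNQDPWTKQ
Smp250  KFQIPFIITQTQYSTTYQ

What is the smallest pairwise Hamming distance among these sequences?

Pairwise Hamming distances:
  Smp33 vs Smp328: 6
  Smp33 vs Smp84: 8
  Smp33 vs Smp250: 5
  Smp328 vs Smp84: 10
  Smp328 vs Smp250: 10
  Smp84 vs Smp250: 12
The smallest is 5, between Smp33 and Smp250.

5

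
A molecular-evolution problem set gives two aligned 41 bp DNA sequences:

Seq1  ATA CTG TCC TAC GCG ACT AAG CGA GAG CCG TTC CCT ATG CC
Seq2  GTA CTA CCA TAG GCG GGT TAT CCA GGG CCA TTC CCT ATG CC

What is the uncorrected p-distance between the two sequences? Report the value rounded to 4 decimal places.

0.2927

Mismatches occur at site 1 (A↔G), site 6 (G↔A), site 7 (T↔C), site 9 (C↔A), site 12 (C↔G), site 16 (A↔G), site 17 (C↔G), site 19 (A↔T), site 21 (G↔T), site 23 (G↔C), site 26 (A↔G), site 30 (G↔A).
There are 12 differences over 41 sites, so p = 12/41 = 0.2927.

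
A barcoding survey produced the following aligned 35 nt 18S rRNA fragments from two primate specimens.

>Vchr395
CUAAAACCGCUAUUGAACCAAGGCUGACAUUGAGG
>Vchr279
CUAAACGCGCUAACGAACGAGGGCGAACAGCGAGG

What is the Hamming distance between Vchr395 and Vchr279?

10

Mismatches occur at site 6 (A↔C), site 7 (C↔G), site 13 (U↔A), site 14 (U↔C), site 19 (C↔G), site 21 (A↔G), site 25 (U↔G), site 26 (G↔A), site 30 (U↔G), site 31 (U↔C).
That gives 10 mismatches out of 35 aligned sites, so the Hamming distance is 10.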